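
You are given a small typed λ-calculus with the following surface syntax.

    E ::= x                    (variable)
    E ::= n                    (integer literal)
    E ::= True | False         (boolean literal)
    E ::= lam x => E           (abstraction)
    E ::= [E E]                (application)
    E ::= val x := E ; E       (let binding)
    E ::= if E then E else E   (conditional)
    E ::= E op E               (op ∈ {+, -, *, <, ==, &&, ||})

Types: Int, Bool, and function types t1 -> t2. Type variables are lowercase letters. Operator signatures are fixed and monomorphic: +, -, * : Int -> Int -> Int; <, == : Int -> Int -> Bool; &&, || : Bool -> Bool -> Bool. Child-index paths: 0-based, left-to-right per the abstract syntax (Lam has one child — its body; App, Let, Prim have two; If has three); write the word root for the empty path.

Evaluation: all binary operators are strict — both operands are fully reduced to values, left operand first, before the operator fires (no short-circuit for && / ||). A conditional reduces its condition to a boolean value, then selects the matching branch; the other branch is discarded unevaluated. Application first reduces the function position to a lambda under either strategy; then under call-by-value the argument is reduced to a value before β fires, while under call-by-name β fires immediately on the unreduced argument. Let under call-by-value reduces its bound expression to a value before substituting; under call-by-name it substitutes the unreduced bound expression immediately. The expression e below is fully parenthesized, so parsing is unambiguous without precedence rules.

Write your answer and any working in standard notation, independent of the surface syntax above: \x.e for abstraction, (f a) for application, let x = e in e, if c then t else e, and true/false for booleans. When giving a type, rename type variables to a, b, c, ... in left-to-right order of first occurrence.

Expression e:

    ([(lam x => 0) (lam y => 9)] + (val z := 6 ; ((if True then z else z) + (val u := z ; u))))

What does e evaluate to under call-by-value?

Answer: 12

Trace:
step 0: (((\x.0) (\y.9)) + (let z = 6 in ((if true then z else z) + (let u = z in u))))
step 1: [beta@0] (0 + (let z = 6 in ((if true then z else z) + (let u = z in u))))
step 2: [let@1] (0 + ((if true then 6 else 6) + (let u = 6 in u)))
step 3: [if@1.0] (0 + (6 + (let u = 6 in u)))
step 4: [let@1.1] (0 + (6 + 6))
step 5: [delta@1] (0 + 12)
step 6: [delta@root] 12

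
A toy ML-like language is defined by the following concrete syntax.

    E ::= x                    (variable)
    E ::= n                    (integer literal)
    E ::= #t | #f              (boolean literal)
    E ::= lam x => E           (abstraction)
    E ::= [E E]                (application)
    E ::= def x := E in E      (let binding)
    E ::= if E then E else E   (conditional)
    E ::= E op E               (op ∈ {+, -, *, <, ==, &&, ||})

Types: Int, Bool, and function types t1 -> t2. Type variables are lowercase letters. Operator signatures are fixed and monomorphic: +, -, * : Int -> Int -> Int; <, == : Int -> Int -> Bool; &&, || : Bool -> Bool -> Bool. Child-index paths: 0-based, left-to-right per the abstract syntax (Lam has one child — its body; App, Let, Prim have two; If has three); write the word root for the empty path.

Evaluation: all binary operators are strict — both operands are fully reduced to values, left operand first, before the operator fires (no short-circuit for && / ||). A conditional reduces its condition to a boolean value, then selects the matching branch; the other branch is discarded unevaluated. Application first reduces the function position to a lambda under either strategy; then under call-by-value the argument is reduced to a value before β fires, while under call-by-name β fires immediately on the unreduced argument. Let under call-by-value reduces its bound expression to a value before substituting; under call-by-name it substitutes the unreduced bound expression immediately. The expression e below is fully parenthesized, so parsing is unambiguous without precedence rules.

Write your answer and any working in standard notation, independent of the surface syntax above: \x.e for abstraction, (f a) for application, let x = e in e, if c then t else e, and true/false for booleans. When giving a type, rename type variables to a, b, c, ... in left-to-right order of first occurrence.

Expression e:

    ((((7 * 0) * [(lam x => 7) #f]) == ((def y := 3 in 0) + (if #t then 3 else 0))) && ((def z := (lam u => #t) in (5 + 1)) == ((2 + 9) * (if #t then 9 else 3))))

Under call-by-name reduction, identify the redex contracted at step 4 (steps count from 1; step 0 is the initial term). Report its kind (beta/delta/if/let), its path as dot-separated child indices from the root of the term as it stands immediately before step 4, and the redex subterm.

Answer: let at 0.1.0 : (let y = 3 in 0)

Working:
step 0: ((((7 * 0) * ((\x.7) false)) == ((let y = 3 in 0) + (if true then 3 else 0))) && ((let z = (\u.true) in (5 + 1)) == ((2 + 9) * (if true then 9 else 3))))
step 1: [delta@0.0.0] (((0 * ((\x.7) false)) == ((let y = 3 in 0) + (if true then 3 else 0))) && ((let z = (\u.true) in (5 + 1)) == ((2 + 9) * (if true then 9 else 3))))
step 2: [beta@0.0.1] (((0 * 7) == ((let y = 3 in 0) + (if true then 3 else 0))) && ((let z = (\u.true) in (5 + 1)) == ((2 + 9) * (if true then 9 else 3))))
step 3: [delta@0.0] ((0 == ((let y = 3 in 0) + (if true then 3 else 0))) && ((let z = (\u.true) in (5 + 1)) == ((2 + 9) * (if true then 9 else 3))))
step 4: [let@0.1.0] ((0 == (0 + (if true then 3 else 0))) && ((let z = (\u.true) in (5 + 1)) == ((2 + 9) * (if true then 9 else 3))))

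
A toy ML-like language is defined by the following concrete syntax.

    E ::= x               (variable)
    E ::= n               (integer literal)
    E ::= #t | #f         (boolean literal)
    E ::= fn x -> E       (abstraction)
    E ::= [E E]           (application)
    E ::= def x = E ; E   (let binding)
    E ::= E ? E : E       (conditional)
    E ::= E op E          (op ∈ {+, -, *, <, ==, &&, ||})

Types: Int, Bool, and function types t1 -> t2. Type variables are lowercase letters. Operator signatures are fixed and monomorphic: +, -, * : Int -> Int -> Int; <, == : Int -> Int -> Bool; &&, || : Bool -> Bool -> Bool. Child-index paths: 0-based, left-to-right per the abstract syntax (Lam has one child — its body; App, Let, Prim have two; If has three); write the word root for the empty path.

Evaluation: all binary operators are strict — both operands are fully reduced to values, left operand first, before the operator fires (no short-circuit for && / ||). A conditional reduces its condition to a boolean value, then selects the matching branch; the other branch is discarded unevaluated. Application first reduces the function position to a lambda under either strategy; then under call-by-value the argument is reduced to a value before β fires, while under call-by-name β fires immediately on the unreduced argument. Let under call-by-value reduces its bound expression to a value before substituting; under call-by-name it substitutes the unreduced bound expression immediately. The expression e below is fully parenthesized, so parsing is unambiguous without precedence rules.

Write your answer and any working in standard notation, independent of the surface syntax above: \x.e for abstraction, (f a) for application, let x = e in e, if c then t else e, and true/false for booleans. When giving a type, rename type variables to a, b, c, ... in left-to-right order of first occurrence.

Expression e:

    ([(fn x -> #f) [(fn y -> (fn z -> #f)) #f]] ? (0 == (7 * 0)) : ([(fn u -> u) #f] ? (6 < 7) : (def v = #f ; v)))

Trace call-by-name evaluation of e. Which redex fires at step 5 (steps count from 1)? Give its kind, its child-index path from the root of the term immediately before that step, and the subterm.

Answer: let at root : (let v = false in v)

Working:
step 0: (if ((\x.false) ((\y.(\z.false)) false)) then (0 == (7 * 0)) else (if ((\u.u) false) then (6 < 7) else (let v = false in v)))
step 1: [beta@0] (if false then (0 == (7 * 0)) else (if ((\u.u) false) then (6 < 7) else (let v = false in v)))
step 2: [if@root] (if ((\u.u) false) then (6 < 7) else (let v = false in v))
step 3: [beta@0] (if false then (6 < 7) else (let v = false in v))
step 4: [if@root] (let v = false in v)
step 5: [let@root] false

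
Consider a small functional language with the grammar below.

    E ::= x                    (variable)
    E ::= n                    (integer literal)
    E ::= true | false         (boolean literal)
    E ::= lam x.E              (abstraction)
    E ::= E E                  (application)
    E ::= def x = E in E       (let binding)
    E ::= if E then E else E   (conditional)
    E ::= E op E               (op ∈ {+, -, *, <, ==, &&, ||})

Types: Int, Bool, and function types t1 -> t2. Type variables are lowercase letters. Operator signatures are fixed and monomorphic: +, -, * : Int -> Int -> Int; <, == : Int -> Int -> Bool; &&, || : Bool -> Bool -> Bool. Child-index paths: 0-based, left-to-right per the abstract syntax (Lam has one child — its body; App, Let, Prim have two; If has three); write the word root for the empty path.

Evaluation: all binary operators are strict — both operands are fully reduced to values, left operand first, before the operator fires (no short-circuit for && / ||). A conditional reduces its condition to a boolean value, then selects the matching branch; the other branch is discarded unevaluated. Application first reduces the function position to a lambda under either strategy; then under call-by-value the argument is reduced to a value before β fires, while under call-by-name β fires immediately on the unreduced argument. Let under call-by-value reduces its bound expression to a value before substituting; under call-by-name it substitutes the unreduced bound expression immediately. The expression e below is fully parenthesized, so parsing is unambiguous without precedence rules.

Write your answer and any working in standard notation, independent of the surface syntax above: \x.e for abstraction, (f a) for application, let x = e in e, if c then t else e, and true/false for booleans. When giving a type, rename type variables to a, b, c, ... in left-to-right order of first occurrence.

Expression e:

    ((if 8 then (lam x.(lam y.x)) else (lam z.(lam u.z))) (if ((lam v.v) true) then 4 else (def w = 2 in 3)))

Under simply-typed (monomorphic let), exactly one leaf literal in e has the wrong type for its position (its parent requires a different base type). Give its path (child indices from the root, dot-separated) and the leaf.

Answer: 0.0 : 8

Trace:
  unify Int ~ Bool
  FAIL: mismatch Int ~ Bool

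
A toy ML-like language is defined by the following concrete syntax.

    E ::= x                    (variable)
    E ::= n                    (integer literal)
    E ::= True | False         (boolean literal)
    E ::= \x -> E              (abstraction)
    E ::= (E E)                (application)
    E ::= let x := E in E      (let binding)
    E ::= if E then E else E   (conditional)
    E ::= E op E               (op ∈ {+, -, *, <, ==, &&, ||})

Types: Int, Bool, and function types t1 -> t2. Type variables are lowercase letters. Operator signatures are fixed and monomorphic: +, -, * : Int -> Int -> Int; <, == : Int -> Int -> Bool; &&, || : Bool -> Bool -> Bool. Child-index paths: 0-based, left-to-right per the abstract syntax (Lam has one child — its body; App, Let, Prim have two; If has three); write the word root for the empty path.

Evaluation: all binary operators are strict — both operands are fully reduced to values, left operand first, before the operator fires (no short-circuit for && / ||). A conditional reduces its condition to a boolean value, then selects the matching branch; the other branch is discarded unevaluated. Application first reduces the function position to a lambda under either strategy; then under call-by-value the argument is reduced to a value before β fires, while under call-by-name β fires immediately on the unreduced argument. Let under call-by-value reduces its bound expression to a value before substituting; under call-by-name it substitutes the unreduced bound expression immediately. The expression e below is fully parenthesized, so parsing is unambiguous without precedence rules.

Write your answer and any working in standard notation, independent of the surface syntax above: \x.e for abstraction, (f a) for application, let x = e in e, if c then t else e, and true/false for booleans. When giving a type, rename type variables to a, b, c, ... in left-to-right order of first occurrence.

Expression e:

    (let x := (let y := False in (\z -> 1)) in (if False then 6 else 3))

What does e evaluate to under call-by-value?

Derivation:
step 0: (let x = (let y = false in (\z.1)) in (if false then 6 else 3))
step 1: [let@0] (let x = (\z.1) in (if false then 6 else 3))
step 2: [let@root] (if false then 6 else 3)
step 3: [if@root] 3

Answer: 3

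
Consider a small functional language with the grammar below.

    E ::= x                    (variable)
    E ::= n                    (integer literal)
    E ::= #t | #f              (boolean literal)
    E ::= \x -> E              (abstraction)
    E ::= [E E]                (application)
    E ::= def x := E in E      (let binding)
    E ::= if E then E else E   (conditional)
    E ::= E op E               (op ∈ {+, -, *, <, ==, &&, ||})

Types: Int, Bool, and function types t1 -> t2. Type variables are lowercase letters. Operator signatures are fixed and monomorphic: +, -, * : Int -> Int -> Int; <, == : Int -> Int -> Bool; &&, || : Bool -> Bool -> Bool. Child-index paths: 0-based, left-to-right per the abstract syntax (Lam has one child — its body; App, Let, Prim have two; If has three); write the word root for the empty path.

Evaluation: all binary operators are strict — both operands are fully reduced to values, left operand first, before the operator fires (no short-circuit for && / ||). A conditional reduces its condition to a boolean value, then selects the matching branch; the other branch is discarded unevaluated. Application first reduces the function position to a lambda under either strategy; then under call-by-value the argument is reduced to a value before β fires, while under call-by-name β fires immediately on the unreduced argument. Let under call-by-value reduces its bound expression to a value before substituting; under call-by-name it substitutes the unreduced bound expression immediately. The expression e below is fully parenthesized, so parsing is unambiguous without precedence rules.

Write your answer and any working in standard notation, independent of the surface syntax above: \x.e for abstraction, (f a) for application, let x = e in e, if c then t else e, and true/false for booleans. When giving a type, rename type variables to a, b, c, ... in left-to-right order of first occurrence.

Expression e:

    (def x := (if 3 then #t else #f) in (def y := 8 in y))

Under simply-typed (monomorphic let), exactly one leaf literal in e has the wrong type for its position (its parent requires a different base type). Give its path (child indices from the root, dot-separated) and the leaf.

Derivation:
  unify Int ~ Bool
  FAIL: mismatch Int ~ Bool

Answer: 0.0 : 3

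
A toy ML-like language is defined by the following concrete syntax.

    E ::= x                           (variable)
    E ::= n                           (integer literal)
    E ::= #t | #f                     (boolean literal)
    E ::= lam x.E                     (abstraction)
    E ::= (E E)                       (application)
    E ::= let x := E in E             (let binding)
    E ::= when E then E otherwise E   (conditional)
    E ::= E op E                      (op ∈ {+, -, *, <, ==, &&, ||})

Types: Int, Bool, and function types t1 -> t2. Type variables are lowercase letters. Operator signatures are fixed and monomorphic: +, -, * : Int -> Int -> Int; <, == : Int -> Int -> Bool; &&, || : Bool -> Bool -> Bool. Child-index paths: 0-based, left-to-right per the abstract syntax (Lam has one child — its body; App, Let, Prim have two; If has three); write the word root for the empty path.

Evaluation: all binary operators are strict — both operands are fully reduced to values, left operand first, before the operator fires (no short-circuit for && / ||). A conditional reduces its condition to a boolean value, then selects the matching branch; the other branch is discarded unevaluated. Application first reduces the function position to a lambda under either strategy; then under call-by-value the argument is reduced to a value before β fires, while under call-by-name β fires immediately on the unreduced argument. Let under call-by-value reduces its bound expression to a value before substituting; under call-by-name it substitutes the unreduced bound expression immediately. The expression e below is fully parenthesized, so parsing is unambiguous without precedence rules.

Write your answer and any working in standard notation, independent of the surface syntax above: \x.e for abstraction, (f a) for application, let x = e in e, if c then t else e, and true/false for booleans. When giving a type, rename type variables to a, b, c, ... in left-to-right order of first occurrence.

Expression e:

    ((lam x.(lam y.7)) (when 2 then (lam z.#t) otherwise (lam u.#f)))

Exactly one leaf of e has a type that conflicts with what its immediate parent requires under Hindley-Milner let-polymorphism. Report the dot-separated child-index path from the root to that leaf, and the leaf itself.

Trace:
\y._ : b -> Int
\x._ : a -> b -> Int
  unify Int ~ Bool
  FAIL: mismatch Int ~ Bool

Answer: 1.0 : 2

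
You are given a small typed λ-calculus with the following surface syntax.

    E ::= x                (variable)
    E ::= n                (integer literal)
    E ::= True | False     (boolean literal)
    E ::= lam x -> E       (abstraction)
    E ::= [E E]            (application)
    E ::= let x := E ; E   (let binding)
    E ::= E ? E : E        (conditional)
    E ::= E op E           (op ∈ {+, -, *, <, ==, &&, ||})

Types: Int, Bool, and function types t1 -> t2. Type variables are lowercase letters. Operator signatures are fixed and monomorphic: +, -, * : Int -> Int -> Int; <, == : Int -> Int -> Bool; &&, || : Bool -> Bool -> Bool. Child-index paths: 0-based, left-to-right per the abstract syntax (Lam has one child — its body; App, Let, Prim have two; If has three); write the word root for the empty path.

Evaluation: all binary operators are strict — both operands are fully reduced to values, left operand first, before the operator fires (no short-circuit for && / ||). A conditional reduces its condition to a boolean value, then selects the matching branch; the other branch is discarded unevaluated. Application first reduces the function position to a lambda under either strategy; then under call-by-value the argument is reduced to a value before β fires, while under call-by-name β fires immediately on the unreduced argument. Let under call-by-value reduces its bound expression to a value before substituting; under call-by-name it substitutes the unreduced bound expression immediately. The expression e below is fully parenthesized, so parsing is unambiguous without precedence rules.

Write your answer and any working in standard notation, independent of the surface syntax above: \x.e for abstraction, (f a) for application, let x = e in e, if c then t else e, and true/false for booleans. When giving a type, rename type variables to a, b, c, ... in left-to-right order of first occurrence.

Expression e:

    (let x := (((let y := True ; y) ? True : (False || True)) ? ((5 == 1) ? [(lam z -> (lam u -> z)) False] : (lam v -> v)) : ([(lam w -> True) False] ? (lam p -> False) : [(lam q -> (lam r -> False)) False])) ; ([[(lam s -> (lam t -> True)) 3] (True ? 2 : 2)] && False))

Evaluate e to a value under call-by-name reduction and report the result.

Answer: false

Trace:
step 0: (let x = (if (if (let y = true in y) then true else (false || true)) then (if (5 == 1) then ((\z.(\u.z)) false) else (\v.v)) else (if ((\w.true) false) then (\p.false) else ((\q.(\r.false)) false))) in ((((\s.(\t.true)) 3) (if true then 2 else 2)) && false))
step 1: [let@root] ((((\s.(\t.true)) 3) (if true then 2 else 2)) && false)
step 2: [beta@0.0] (((\t.true) (if true then 2 else 2)) && false)
step 3: [beta@0] (true && false)
step 4: [delta@root] false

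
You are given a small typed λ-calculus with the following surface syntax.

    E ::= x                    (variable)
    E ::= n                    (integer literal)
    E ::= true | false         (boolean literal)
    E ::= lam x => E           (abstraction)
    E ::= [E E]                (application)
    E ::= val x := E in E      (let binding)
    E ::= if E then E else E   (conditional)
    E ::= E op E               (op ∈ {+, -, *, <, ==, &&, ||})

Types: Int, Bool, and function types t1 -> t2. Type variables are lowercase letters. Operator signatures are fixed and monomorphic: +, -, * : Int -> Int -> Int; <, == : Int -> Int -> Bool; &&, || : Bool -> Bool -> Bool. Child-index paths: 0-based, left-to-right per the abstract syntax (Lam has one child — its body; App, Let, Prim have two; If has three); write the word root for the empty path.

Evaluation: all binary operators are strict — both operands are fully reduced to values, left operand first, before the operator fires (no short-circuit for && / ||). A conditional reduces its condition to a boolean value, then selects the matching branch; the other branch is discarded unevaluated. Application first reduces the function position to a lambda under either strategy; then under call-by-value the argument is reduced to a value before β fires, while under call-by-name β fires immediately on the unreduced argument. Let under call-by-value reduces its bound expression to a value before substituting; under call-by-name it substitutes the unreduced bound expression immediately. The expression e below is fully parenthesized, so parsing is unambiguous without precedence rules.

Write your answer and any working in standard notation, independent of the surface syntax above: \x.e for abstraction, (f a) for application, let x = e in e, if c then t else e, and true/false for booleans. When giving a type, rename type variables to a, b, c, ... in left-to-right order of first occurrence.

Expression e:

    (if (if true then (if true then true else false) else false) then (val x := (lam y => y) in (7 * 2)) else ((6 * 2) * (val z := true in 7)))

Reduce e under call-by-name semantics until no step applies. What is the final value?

Trace:
step 0: (if (if true then (if true then true else false) else false) then (let x = (\y.y) in (7 * 2)) else ((6 * 2) * (let z = true in 7)))
step 1: [if@0] (if (if true then true else false) then (let x = (\y.y) in (7 * 2)) else ((6 * 2) * (let z = true in 7)))
step 2: [if@0] (if true then (let x = (\y.y) in (7 * 2)) else ((6 * 2) * (let z = true in 7)))
step 3: [if@root] (let x = (\y.y) in (7 * 2))
step 4: [let@root] (7 * 2)
step 5: [delta@root] 14

Answer: 14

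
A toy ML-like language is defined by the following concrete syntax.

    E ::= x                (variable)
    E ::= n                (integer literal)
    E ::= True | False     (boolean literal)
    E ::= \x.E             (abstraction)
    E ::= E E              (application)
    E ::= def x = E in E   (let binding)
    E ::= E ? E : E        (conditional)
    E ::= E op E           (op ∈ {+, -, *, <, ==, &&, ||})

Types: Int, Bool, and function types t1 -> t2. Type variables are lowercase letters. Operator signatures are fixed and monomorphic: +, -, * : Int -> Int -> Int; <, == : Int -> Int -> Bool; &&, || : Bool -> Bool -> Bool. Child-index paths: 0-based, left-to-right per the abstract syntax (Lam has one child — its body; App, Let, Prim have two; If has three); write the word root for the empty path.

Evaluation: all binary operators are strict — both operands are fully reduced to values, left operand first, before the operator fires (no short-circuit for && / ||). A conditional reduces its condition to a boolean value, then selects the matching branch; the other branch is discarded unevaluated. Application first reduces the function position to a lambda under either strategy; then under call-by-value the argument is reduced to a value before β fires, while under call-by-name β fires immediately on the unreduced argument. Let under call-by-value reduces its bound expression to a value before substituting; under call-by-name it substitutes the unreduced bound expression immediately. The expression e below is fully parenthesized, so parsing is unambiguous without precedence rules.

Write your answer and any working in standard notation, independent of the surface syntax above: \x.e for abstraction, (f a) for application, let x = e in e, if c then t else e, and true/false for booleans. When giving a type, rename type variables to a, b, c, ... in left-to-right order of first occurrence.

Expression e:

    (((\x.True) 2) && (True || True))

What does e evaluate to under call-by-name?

Answer: true

Trace:
step 0: (((\x.true) 2) && (true || true))
step 1: [beta@0] (true && (true || true))
step 2: [delta@1] (true && true)
step 3: [delta@root] true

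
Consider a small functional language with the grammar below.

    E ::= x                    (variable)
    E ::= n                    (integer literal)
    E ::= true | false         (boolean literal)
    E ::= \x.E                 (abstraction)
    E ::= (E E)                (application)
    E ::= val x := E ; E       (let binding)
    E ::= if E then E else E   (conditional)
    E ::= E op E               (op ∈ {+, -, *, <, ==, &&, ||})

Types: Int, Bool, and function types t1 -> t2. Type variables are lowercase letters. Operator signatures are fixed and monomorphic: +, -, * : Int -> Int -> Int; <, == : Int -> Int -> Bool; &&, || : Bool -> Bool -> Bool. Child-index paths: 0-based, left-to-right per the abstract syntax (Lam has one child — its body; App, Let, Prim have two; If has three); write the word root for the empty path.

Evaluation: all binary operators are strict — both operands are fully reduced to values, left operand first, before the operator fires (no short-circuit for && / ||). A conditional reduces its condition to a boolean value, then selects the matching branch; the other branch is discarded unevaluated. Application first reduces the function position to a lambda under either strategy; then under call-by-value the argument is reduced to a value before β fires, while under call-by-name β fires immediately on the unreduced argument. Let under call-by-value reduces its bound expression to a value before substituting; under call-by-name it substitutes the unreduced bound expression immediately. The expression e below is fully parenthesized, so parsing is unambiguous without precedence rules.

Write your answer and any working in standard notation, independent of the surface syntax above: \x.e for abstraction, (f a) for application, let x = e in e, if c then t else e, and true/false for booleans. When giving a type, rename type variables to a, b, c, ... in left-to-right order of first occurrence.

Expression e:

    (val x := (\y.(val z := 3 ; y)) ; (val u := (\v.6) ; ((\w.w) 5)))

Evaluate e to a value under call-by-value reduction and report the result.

Derivation:
step 0: (let x = (\y.(let z = 3 in y)) in (let u = (\v.6) in ((\w.w) 5)))
step 1: [let@root] (let u = (\v.6) in ((\w.w) 5))
step 2: [let@root] ((\w.w) 5)
step 3: [beta@root] 5

Answer: 5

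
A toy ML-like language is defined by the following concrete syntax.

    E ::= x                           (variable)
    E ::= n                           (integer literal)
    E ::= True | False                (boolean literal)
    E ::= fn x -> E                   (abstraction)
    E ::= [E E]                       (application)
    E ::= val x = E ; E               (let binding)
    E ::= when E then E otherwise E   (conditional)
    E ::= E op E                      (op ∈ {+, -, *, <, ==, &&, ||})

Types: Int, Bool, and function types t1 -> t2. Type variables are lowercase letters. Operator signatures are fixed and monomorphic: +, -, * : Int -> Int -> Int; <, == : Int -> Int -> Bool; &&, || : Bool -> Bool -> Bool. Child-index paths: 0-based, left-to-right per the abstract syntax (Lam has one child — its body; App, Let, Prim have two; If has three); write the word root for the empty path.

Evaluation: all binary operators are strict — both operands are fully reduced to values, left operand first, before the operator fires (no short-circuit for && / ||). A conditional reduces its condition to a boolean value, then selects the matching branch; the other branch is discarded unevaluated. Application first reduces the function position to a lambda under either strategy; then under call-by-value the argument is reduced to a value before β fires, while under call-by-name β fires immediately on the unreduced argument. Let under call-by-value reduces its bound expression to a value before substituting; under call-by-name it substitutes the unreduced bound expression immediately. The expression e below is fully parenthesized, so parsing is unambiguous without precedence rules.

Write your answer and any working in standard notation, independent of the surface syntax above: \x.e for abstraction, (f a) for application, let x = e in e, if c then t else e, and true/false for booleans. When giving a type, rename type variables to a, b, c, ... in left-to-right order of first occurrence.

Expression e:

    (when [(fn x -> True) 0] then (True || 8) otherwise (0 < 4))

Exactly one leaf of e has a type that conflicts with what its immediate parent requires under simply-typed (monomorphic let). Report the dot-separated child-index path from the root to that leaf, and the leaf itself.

Answer: 1.1 : 8

Trace:
\x._ : a -> Bool
  unify a -> Bool ~ Int -> b
  unify a ~ Int
  unify Bool ~ b
_ _ : Bool
  unify Bool ~ Bool
  unify Bool ~ Bool
  unify Int ~ Bool
  FAIL: mismatch Int ~ Bool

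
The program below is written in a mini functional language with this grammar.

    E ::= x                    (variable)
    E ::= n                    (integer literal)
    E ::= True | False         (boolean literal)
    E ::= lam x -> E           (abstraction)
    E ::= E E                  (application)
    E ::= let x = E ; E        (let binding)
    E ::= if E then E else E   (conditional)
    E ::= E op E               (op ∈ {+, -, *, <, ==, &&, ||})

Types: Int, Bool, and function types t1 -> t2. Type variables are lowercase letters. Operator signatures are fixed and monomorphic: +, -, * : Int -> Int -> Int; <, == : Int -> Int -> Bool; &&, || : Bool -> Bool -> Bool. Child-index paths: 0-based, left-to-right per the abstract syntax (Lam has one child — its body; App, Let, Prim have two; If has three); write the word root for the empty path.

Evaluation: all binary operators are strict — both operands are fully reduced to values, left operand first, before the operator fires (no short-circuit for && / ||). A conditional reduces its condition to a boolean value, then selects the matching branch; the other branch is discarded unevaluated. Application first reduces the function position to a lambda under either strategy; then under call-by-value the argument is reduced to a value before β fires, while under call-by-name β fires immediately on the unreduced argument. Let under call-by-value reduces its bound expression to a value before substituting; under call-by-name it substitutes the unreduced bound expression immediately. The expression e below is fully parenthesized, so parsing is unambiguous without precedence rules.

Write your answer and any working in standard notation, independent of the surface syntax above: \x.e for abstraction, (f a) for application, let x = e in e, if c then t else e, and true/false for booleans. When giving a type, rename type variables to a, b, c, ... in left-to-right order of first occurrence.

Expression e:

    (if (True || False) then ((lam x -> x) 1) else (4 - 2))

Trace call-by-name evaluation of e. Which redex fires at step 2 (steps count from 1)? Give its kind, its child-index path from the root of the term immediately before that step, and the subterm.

Answer: if at root : (if true then ((\x.x) 1) else (4 - 2))

Derivation:
step 0: (if (true || false) then ((\x.x) 1) else (4 - 2))
step 1: [delta@0] (if true then ((\x.x) 1) else (4 - 2))
step 2: [if@root] ((\x.x) 1)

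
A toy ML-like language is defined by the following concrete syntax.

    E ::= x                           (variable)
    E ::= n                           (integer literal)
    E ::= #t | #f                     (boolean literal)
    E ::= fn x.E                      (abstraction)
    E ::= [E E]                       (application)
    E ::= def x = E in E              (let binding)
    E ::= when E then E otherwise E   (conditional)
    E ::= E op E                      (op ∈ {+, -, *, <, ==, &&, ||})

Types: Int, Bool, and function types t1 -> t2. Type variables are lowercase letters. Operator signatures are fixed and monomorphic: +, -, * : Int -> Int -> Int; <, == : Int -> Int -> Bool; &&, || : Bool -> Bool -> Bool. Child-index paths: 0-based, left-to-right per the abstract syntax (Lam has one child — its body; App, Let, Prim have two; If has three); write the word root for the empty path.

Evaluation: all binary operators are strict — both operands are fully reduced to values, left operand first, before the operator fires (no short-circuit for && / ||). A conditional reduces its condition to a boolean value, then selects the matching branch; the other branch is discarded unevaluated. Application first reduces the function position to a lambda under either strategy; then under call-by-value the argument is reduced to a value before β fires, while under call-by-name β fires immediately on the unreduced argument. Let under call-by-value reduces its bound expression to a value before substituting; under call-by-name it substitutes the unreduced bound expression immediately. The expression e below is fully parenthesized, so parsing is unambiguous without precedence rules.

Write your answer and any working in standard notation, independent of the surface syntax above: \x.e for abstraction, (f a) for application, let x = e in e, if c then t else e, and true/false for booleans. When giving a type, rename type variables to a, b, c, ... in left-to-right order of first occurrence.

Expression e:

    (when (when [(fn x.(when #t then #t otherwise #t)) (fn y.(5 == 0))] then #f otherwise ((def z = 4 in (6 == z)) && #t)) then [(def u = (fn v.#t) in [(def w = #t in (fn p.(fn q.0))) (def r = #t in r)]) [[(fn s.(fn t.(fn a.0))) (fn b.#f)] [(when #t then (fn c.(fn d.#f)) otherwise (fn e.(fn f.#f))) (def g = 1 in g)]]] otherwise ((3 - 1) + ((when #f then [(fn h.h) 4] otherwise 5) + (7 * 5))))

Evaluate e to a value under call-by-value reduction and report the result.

Answer: 42

Working:
step 0: (if (if ((\x.(if true then true else true)) (\y.(5 == 0))) then false else ((let z = 4 in (6 == z)) && true)) then ((let u = (\v.true) in ((let w = true in (\p.(\q.0))) (let r = true in r))) (((\s.(\t.(\a.0))) (\b.false)) ((if true then (\c.(\d.false)) else (\e.(\f.false))) (let g = 1 in g)))) else ((3 - 1) + ((if false then ((\h.h) 4) else 5) + (7 * 5))))
step 1: [beta@0.0] (if (if (if true then true else true) then false else ((let z = 4 in (6 == z)) && true)) then ((let u = (\v.true) in ((let w = true in (\p.(\q.0))) (let r = true in r))) (((\s.(\t.(\a.0))) (\b.false)) ((if true then (\c.(\d.false)) else (\e.(\f.false))) (let g = 1 in g)))) else ((3 - 1) + ((if false then ((\h.h) 4) else 5) + (7 * 5))))
step 2: [if@0.0] (if (if true then false else ((let z = 4 in (6 == z)) && true)) then ((let u = (\v.true) in ((let w = true in (\p.(\q.0))) (let r = true in r))) (((\s.(\t.(\a.0))) (\b.false)) ((if true then (\c.(\d.false)) else (\e.(\f.false))) (let g = 1 in g)))) else ((3 - 1) + ((if false then ((\h.h) 4) else 5) + (7 * 5))))
step 3: [if@0] (if false then ((let u = (\v.true) in ((let w = true in (\p.(\q.0))) (let r = true in r))) (((\s.(\t.(\a.0))) (\b.false)) ((if true then (\c.(\d.false)) else (\e.(\f.false))) (let g = 1 in g)))) else ((3 - 1) + ((if false then ((\h.h) 4) else 5) + (7 * 5))))
step 4: [if@root] ((3 - 1) + ((if false then ((\h.h) 4) else 5) + (7 * 5)))
step 5: [delta@0] (2 + ((if false then ((\h.h) 4) else 5) + (7 * 5)))
step 6: [if@1.0] (2 + (5 + (7 * 5)))
step 7: [delta@1.1] (2 + (5 + 35))
step 8: [delta@1] (2 + 40)
step 9: [delta@root] 42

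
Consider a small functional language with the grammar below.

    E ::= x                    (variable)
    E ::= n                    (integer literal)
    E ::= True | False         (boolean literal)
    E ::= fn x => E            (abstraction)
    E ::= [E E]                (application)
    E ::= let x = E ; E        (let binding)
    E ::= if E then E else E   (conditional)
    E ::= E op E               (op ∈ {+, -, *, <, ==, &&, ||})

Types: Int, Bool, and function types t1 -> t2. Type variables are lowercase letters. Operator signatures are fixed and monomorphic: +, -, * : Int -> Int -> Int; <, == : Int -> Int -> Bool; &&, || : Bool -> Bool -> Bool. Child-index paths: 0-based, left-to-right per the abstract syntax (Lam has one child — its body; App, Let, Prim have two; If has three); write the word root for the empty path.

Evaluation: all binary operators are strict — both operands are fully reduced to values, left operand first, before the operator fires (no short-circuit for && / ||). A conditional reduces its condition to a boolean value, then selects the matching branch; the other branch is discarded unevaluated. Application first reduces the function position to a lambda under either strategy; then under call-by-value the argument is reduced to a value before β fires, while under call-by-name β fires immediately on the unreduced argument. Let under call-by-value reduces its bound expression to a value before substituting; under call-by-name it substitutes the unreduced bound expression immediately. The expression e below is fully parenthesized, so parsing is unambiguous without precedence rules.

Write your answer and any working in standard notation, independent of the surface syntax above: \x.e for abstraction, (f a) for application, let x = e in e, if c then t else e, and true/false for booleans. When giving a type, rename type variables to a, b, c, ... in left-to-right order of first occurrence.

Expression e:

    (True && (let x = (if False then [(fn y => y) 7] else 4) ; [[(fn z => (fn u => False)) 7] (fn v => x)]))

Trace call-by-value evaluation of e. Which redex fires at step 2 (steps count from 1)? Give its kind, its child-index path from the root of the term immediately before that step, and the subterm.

Trace:
step 0: (true && (let x = (if false then ((\y.y) 7) else 4) in (((\z.(\u.false)) 7) (\v.x))))
step 1: [if@1.0] (true && (let x = 4 in (((\z.(\u.false)) 7) (\v.x))))
step 2: [let@1] (true && (((\z.(\u.false)) 7) (\v.4)))

Answer: let at 1 : (let x = 4 in (((\z.(\u.false)) 7) (\v.x)))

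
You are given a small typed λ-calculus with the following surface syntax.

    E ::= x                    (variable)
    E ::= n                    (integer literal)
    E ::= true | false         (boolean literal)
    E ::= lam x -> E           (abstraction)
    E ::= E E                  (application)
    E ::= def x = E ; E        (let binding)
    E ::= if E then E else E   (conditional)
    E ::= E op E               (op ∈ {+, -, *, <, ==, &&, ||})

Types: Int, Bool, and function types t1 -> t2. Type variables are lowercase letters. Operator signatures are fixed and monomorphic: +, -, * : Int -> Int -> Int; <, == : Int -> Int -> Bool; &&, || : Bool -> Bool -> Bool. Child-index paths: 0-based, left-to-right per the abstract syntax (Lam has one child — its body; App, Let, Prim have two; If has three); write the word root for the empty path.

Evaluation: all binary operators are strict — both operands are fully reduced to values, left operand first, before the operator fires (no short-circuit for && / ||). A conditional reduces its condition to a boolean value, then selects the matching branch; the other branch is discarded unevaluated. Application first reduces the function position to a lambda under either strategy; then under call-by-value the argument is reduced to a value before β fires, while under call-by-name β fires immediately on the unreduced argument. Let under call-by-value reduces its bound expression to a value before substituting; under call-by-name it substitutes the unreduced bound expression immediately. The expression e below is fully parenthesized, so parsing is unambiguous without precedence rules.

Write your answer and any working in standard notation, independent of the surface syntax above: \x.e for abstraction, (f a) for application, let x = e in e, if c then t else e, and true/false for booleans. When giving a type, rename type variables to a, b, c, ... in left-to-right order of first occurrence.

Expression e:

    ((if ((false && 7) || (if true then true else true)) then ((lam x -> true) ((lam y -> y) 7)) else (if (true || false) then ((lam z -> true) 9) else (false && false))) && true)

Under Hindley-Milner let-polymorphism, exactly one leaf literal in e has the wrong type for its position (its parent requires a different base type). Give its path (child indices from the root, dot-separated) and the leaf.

Working:
  unify Bool ~ Bool
  unify Int ~ Bool
  FAIL: mismatch Int ~ Bool

Answer: 0.0.0.1 : 7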